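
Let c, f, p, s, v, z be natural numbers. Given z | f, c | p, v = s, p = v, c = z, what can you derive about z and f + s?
z | f + s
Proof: p = v and c | p, thus c | v. c = z, so z | v. Since v = s, z | s. z | f, so z | f + s.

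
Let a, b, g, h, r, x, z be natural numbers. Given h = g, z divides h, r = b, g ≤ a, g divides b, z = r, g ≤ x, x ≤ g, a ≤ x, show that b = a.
Since z = r and z divides h, r divides h. Because r = b, b divides h. h = g, so b divides g. From g divides b, b = g. x ≤ g and g ≤ x, hence x = g. Since a ≤ x, a ≤ g. g ≤ a, so g = a. Since b = g, b = a.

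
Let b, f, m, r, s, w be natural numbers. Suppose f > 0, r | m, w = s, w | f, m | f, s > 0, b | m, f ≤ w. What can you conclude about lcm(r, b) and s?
lcm(r, b) ≤ s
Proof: Because w | f and f > 0, w ≤ f. Since f ≤ w, f = w. Because w = s, f = s. r | m and b | m, thus lcm(r, b) | m. From m | f, lcm(r, b) | f. Since f = s, lcm(r, b) | s. Since s > 0, lcm(r, b) ≤ s.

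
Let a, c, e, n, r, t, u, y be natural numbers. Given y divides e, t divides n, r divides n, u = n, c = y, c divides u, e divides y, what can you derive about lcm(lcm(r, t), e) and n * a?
lcm(lcm(r, t), e) divides n * a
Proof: r divides n and t divides n, so lcm(r, t) divides n. y divides e and e divides y, thus y = e. Since c = y, c = e. Since u = n and c divides u, c divides n. c = e, so e divides n. Since lcm(r, t) divides n, lcm(lcm(r, t), e) divides n. Then lcm(lcm(r, t), e) divides n * a.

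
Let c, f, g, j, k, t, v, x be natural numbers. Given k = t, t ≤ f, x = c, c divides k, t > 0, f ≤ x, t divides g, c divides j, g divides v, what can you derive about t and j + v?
t divides j + v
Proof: Because k = t and c divides k, c divides t. t > 0, so c ≤ t. t ≤ f and f ≤ x, so t ≤ x. Since x = c, t ≤ c. c ≤ t, so c = t. Since c divides j, t divides j. From t divides g and g divides v, t divides v. Since t divides j, t divides j + v.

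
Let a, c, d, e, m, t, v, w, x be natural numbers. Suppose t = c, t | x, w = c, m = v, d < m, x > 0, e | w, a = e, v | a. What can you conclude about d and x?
d < x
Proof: Since m = v and d < m, d < v. Since a = e and v | a, v | e. Since w = c and e | w, e | c. Since t = c and t | x, c | x. e | c, so e | x. Since v | e, v | x. x > 0, so v ≤ x. Since d < v, d < x.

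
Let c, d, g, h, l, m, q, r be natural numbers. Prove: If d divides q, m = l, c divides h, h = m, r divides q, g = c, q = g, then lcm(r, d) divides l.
q = g and g = c, thus q = c. From r divides q and d divides q, lcm(r, d) divides q. q = c, so lcm(r, d) divides c. From h = m and c divides h, c divides m. Since m = l, c divides l. lcm(r, d) divides c, so lcm(r, d) divides l.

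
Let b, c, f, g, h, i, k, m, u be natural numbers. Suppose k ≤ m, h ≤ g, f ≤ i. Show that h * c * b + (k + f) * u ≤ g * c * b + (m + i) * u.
h ≤ g. By multiplying by a non-negative, h * c ≤ g * c. By multiplying by a non-negative, h * c * b ≤ g * c * b. k ≤ m and f ≤ i, hence k + f ≤ m + i. By multiplying by a non-negative, (k + f) * u ≤ (m + i) * u. h * c * b ≤ g * c * b, so h * c * b + (k + f) * u ≤ g * c * b + (m + i) * u.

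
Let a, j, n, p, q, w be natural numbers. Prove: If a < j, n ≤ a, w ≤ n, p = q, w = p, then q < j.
w = p and p = q, therefore w = q. n ≤ a and a < j, so n < j. Since w ≤ n, w < j. w = q, so q < j.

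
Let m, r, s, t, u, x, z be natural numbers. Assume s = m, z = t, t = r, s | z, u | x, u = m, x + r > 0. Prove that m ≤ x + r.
u = m and u | x, therefore m | x. s = m and s | z, so m | z. Since z = t, m | t. t = r, so m | r. Since m | x, m | x + r. x + r > 0, so m ≤ x + r.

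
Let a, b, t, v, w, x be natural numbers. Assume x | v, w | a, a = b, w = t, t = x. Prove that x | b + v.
Since w = t and w | a, t | a. t = x, so x | a. a = b, so x | b. x | v, so x | b + v.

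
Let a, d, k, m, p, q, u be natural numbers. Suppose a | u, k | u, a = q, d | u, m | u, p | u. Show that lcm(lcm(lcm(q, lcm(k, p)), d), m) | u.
a = q and a | u, so q | u. k | u and p | u, thus lcm(k, p) | u. Since q | u, lcm(q, lcm(k, p)) | u. Since d | u, lcm(lcm(q, lcm(k, p)), d) | u. From m | u, lcm(lcm(lcm(q, lcm(k, p)), d), m) | u.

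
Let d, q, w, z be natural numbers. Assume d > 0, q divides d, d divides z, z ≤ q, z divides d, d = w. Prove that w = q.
Because q divides d and d > 0, q ≤ d. z divides d and d divides z, therefore z = d. Because z ≤ q, d ≤ q. q ≤ d, so q = d. d = w, so q = w. Then w = q.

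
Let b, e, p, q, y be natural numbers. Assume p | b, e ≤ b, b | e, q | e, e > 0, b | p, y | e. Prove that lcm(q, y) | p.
b | e and e > 0, so b ≤ e. Since e ≤ b, e = b. b | p and p | b, hence b = p. Because e = b, e = p. q | e and y | e, thus lcm(q, y) | e. e = p, so lcm(q, y) | p.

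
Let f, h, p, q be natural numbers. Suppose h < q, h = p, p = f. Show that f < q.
h = p and p = f, so h = f. h < q, so f < q.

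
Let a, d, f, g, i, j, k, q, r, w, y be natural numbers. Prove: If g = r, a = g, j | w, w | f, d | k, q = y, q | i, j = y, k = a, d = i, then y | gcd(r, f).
q = y and q | i, thus y | i. From k = a and a = g, k = g. Since g = r, k = r. Since d | k, d | r. d = i, so i | r. Since y | i, y | r. j = y and j | w, thus y | w. Because w | f, y | f. From y | r, y | gcd(r, f).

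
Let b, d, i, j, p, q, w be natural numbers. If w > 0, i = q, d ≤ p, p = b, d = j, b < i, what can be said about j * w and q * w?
j * w < q * w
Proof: Because p = b and d ≤ p, d ≤ b. d = j, so j ≤ b. i = q and b < i, therefore b < q. Since j ≤ b, j < q. Combined with w > 0, by multiplying by a positive, j * w < q * w.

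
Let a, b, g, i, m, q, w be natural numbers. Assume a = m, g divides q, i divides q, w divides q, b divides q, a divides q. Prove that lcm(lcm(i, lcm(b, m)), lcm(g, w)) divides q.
a = m and a divides q, hence m divides q. From b divides q, lcm(b, m) divides q. Since i divides q, lcm(i, lcm(b, m)) divides q. Because g divides q and w divides q, lcm(g, w) divides q. Since lcm(i, lcm(b, m)) divides q, lcm(lcm(i, lcm(b, m)), lcm(g, w)) divides q.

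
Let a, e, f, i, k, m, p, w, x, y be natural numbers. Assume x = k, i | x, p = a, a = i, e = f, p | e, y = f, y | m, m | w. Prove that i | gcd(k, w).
From x = k and i | x, i | k. p = a and a = i, thus p = i. Because e = f and p | e, p | f. From y = f and y | m, f | m. Since p | f, p | m. Since m | w, p | w. p = i, so i | w. From i | k, i | gcd(k, w).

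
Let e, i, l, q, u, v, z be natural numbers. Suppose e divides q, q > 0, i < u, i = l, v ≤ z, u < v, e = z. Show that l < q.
i = l and i < u, therefore l < u. u < v and v ≤ z, thus u < z. Since l < u, l < z. e = z and e divides q, so z divides q. Since q > 0, z ≤ q. Since l < z, l < q.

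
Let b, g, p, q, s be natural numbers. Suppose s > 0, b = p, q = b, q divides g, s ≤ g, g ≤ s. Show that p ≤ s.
Because g ≤ s and s ≤ g, g = s. q = b and q divides g, hence b divides g. Since g = s, b divides s. Since s > 0, b ≤ s. b = p, so p ≤ s.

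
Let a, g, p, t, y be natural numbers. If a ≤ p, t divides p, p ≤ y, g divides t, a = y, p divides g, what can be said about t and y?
t = y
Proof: p divides g and g divides t, thus p divides t. Since t divides p, t = p. Since a = y and a ≤ p, y ≤ p. Since p ≤ y, p = y. From t = p, t = y.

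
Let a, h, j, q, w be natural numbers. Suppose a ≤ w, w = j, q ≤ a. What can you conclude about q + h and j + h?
q + h ≤ j + h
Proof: q ≤ a and a ≤ w, so q ≤ w. Because w = j, q ≤ j. Then q + h ≤ j + h.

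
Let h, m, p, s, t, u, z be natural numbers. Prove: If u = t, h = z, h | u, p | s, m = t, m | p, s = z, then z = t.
h = z and h | u, so z | u. u = t, so z | t. Because s = z and p | s, p | z. Because m | p, m | z. m = t, so t | z. Since z | t, z = t.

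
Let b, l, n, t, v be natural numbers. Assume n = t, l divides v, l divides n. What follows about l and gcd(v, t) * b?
l divides gcd(v, t) * b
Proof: n = t and l divides n, therefore l divides t. l divides v, so l divides gcd(v, t). Then l divides gcd(v, t) * b.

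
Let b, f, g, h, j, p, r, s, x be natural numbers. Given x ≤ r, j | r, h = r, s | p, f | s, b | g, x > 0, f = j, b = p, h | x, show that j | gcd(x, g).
h = r and h | x, therefore r | x. x > 0, so r ≤ x. Since x ≤ r, r = x. j | r, so j | x. f = j and f | s, therefore j | s. s | p, so j | p. b = p and b | g, thus p | g. j | p, so j | g. j | x, so j | gcd(x, g).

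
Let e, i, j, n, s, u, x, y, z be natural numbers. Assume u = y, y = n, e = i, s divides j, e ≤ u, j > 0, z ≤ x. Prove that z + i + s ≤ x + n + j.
u = y and y = n, therefore u = n. e = i and e ≤ u, thus i ≤ u. u = n, so i ≤ n. Since z ≤ x, z + i ≤ x + n. s divides j and j > 0, therefore s ≤ j. z + i ≤ x + n, so z + i + s ≤ x + n + j.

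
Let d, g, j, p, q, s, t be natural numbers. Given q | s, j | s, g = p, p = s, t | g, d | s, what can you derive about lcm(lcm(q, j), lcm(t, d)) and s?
lcm(lcm(q, j), lcm(t, d)) | s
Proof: q | s and j | s, hence lcm(q, j) | s. g = p and p = s, therefore g = s. Because t | g, t | s. Because d | s, lcm(t, d) | s. Because lcm(q, j) | s, lcm(lcm(q, j), lcm(t, d)) | s.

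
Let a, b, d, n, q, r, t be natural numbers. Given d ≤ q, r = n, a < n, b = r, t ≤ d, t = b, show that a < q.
t = b and b = r, so t = r. Because t ≤ d, r ≤ d. From d ≤ q, r ≤ q. Since r = n, n ≤ q. a < n, so a < q.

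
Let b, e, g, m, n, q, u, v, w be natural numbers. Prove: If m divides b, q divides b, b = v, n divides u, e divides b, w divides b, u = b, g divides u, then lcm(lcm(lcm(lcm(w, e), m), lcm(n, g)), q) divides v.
w divides b and e divides b, hence lcm(w, e) divides b. Since m divides b, lcm(lcm(w, e), m) divides b. n divides u and g divides u, thus lcm(n, g) divides u. u = b, so lcm(n, g) divides b. Since lcm(lcm(w, e), m) divides b, lcm(lcm(lcm(w, e), m), lcm(n, g)) divides b. From q divides b, lcm(lcm(lcm(lcm(w, e), m), lcm(n, g)), q) divides b. b = v, so lcm(lcm(lcm(lcm(w, e), m), lcm(n, g)), q) divides v.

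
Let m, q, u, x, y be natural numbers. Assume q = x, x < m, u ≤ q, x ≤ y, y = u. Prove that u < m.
y = u and x ≤ y, so x ≤ u. Since q = x and u ≤ q, u ≤ x. Since x ≤ u, x = u. x < m, so u < m.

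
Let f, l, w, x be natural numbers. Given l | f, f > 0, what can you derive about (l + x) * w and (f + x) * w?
(l + x) * w ≤ (f + x) * w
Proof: l | f and f > 0, hence l ≤ f. Then l + x ≤ f + x. Then (l + x) * w ≤ (f + x) * w.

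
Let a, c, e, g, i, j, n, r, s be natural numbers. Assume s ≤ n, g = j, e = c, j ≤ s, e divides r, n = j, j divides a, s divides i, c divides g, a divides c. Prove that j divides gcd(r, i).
Because g = j and c divides g, c divides j. j divides a and a divides c, so j divides c. c divides j, so c = j. e = c and e divides r, therefore c divides r. Since c = j, j divides r. n = j and s ≤ n, hence s ≤ j. j ≤ s, so s = j. s divides i, so j divides i. Since j divides r, j divides gcd(r, i).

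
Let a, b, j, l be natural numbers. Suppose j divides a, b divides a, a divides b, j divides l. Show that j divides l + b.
a divides b and b divides a, therefore a = b. j divides a, so j divides b. j divides l, so j divides l + b.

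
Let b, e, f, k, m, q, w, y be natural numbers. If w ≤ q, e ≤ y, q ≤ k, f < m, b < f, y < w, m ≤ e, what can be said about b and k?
b < k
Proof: Since b < f and f < m, b < m. m ≤ e, so b < e. Because y < w and w ≤ q, y < q. Since e ≤ y, e < q. Since q ≤ k, e < k. b < e, so b < k.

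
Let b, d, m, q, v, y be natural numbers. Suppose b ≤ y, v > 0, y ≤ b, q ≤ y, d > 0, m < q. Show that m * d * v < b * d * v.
Because y ≤ b and b ≤ y, y = b. Since q ≤ y, q ≤ b. Since m < q, m < b. Since d > 0, m * d < b * d. v > 0, so m * d * v < b * d * v.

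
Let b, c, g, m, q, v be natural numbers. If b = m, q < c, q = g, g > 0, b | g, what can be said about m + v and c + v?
m + v < c + v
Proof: b | g and g > 0, thus b ≤ g. q = g and q < c, therefore g < c. b ≤ g, so b < c. b = m, so m < c. Then m + v < c + v.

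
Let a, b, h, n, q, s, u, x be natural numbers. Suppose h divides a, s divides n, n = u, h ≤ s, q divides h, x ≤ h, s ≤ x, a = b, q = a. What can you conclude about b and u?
b divides u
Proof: Since s ≤ x and x ≤ h, s ≤ h. Since h ≤ s, s = h. Because q = a and q divides h, a divides h. h divides a, so h = a. s = h, so s = a. Since a = b, s = b. s divides n, so b divides n. n = u, so b divides u.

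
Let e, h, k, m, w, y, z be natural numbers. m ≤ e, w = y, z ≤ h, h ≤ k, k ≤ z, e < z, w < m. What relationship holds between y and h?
y < h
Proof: Since w < m and m ≤ e, w < e. w = y, so y < e. Because h ≤ k and k ≤ z, h ≤ z. Since z ≤ h, z = h. e < z, so e < h. y < e, so y < h.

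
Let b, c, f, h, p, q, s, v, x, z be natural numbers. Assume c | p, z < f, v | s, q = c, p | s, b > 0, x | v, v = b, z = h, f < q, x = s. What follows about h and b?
h < b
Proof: z = h and z < f, therefore h < f. q = c and f < q, so f < c. Since h < f, h < c. Since x = s and x | v, s | v. v | s, so s = v. From c | p and p | s, c | s. Since s = v, c | v. From v = b, c | b. Since b > 0, c ≤ b. h < c, so h < b.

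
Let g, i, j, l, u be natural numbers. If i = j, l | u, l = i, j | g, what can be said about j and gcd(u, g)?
j | gcd(u, g)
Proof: l = i and i = j, so l = j. l | u, so j | u. Since j | g, j | gcd(u, g).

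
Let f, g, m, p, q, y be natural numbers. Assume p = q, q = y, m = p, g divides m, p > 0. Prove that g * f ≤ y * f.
p = q and q = y, thus p = y. Because m = p and g divides m, g divides p. p > 0, so g ≤ p. p = y, so g ≤ y. By multiplying by a non-negative, g * f ≤ y * f.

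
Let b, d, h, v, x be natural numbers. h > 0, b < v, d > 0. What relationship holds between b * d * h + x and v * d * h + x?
b * d * h + x < v * d * h + x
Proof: b < v and d > 0. By multiplying by a positive, b * d < v * d. Combined with h > 0, by multiplying by a positive, b * d * h < v * d * h. Then b * d * h + x < v * d * h + x.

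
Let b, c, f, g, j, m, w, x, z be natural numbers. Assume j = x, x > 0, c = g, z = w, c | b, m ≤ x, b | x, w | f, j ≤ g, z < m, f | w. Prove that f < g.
w | f and f | w, hence w = f. z = w, so z = f. j = x and j ≤ g, hence x ≤ g. From c | b and b | x, c | x. Since c = g, g | x. x > 0, so g ≤ x. x ≤ g, so x = g. Since m ≤ x, m ≤ g. z < m, so z < g. Since z = f, f < g.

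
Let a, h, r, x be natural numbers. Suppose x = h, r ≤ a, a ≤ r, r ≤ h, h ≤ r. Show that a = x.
h ≤ r and r ≤ h, thus h = r. Since x = h, x = r. r ≤ a and a ≤ r, therefore r = a. x = r, so x = a. Then a = x.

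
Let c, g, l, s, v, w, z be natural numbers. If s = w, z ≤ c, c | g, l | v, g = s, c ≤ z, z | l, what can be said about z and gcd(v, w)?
z | gcd(v, w)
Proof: From z | l and l | v, z | v. Since c ≤ z and z ≤ c, c = z. g = s and s = w, therefore g = w. c | g, so c | w. Since c = z, z | w. z | v, so z | gcd(v, w).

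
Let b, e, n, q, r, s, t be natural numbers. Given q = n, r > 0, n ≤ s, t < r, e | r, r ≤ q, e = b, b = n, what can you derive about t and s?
t < s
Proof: Since q = n and r ≤ q, r ≤ n. e | r and r > 0, therefore e ≤ r. Since e = b, b ≤ r. b = n, so n ≤ r. r ≤ n, so r = n. t < r, so t < n. Since n ≤ s, t < s.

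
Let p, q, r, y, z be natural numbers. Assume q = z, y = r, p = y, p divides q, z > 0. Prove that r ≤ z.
Because p = y and y = r, p = r. q = z and p divides q, so p divides z. z > 0, so p ≤ z. p = r, so r ≤ z.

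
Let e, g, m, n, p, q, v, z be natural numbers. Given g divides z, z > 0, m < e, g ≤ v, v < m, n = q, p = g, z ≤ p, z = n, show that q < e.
g divides z and z > 0, thus g ≤ z. p = g and z ≤ p, hence z ≤ g. Since g ≤ z, g = z. z = n, so g = n. Since n = q, g = q. From g ≤ v, q ≤ v. v < m and m < e, therefore v < e. q ≤ v, so q < e.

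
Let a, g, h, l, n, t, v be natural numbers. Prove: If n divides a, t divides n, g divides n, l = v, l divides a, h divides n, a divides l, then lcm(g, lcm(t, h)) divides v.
Because a divides l and l divides a, a = l. l = v, so a = v. t divides n and h divides n, hence lcm(t, h) divides n. Since g divides n, lcm(g, lcm(t, h)) divides n. Since n divides a, lcm(g, lcm(t, h)) divides a. a = v, so lcm(g, lcm(t, h)) divides v.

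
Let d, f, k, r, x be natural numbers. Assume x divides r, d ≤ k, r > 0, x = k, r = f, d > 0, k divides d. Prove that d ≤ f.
Since k divides d and d > 0, k ≤ d. Since d ≤ k, k = d. Since x = k and x divides r, k divides r. r > 0, so k ≤ r. Because r = f, k ≤ f. Since k = d, d ≤ f.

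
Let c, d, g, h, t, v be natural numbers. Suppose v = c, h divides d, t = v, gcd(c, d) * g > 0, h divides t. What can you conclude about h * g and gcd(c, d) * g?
h * g ≤ gcd(c, d) * g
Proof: From t = v and v = c, t = c. h divides t, so h divides c. h divides d, so h divides gcd(c, d). Then h * g divides gcd(c, d) * g. gcd(c, d) * g > 0, so h * g ≤ gcd(c, d) * g.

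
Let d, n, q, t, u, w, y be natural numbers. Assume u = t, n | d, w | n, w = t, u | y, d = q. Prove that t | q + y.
w | n and n | d, thus w | d. Since w = t, t | d. Since d = q, t | q. Because u = t and u | y, t | y. t | q, so t | q + y.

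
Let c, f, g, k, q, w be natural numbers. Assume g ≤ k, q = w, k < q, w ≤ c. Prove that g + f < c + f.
q = w and k < q, hence k < w. From w ≤ c, k < c. Since g ≤ k, g < c. Then g + f < c + f.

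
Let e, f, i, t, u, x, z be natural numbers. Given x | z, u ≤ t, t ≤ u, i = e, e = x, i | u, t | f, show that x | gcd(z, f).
u ≤ t and t ≤ u, therefore u = t. i = e and e = x, hence i = x. i | u, so x | u. Since u = t, x | t. Since t | f, x | f. x | z, so x | gcd(z, f).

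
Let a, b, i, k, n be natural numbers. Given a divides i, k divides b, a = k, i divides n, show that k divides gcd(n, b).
Since a = k and a divides i, k divides i. Since i divides n, k divides n. From k divides b, k divides gcd(n, b).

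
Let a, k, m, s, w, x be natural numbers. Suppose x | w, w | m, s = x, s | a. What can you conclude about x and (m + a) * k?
x | (m + a) * k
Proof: x | w and w | m, so x | m. s = x and s | a, hence x | a. Since x | m, x | m + a. Then x | (m + a) * k.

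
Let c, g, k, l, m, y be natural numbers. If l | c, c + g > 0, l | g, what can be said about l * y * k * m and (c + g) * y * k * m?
l * y * k * m ≤ (c + g) * y * k * m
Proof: Because l | c and l | g, l | c + g. Because c + g > 0, l ≤ c + g. Then l * y ≤ (c + g) * y. Then l * y * k ≤ (c + g) * y * k. Then l * y * k * m ≤ (c + g) * y * k * m.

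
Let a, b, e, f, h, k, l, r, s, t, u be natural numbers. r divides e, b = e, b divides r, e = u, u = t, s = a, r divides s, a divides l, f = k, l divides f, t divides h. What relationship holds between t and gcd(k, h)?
t divides gcd(k, h)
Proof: b = e and b divides r, thus e divides r. r divides e, so r = e. Since e = u, r = u. u = t, so r = t. s = a and r divides s, so r divides a. a divides l, so r divides l. f = k and l divides f, therefore l divides k. Since r divides l, r divides k. r = t, so t divides k. Since t divides h, t divides gcd(k, h).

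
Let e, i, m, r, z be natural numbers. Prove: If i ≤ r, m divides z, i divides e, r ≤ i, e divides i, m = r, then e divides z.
r ≤ i and i ≤ r, hence r = i. i divides e and e divides i, thus i = e. Since r = i, r = e. Since m = r and m divides z, r divides z. From r = e, e divides z.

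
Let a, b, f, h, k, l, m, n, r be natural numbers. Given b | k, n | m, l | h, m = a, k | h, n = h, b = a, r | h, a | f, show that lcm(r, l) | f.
r | h and l | h, so lcm(r, l) | h. b = a and b | k, therefore a | k. k | h, so a | h. n = h and n | m, hence h | m. Since m = a, h | a. Since a | h, a = h. Since a | f, h | f. Since lcm(r, l) | h, lcm(r, l) | f.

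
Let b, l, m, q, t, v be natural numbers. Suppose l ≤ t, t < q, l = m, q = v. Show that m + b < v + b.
Since l ≤ t and t < q, l < q. q = v, so l < v. l = m, so m < v. Then m + b < v + b.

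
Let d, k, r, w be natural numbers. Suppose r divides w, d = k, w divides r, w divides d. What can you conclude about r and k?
r divides k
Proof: w divides r and r divides w, thus w = r. Since d = k and w divides d, w divides k. w = r, so r divides k.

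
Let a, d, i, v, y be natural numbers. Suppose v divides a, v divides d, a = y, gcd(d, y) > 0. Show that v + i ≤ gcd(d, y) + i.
a = y and v divides a, so v divides y. Because v divides d, v divides gcd(d, y). Since gcd(d, y) > 0, v ≤ gcd(d, y). Then v + i ≤ gcd(d, y) + i.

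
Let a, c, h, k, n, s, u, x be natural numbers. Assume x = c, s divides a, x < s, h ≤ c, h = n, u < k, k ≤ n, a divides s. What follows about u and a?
u < a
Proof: Since s divides a and a divides s, s = a. From u < k and k ≤ n, u < n. From h = n and h ≤ c, n ≤ c. From x = c and x < s, c < s. Since n ≤ c, n < s. From u < n, u < s. s = a, so u < a.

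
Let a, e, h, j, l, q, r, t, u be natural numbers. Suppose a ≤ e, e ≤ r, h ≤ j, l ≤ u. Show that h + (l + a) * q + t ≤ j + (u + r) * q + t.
a ≤ e and e ≤ r, hence a ≤ r. Since l ≤ u, l + a ≤ u + r. Then (l + a) * q ≤ (u + r) * q. Since h ≤ j, h + (l + a) * q ≤ j + (u + r) * q. Then h + (l + a) * q + t ≤ j + (u + r) * q + t.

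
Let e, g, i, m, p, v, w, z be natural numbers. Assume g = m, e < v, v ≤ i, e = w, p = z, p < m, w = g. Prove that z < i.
p = z and p < m, hence z < m. e = w and w = g, thus e = g. g = m, so e = m. Because e < v, m < v. z < m, so z < v. Since v ≤ i, z < i.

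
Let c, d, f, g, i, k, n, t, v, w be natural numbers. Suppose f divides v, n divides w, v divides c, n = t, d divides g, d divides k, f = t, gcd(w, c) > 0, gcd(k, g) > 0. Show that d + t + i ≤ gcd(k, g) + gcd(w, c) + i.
d divides k and d divides g, thus d divides gcd(k, g). Since gcd(k, g) > 0, d ≤ gcd(k, g). n = t and n divides w, thus t divides w. f = t and f divides v, therefore t divides v. Since v divides c, t divides c. Since t divides w, t divides gcd(w, c). gcd(w, c) > 0, so t ≤ gcd(w, c). Then t + i ≤ gcd(w, c) + i. d ≤ gcd(k, g), so d + t + i ≤ gcd(k, g) + gcd(w, c) + i.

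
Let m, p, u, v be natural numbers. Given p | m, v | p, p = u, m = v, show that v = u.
m = v and p | m, so p | v. Since v | p, v = p. p = u, so v = u.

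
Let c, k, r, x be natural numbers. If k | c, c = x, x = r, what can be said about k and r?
k | r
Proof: Because c = x and x = r, c = r. k | c, so k | r.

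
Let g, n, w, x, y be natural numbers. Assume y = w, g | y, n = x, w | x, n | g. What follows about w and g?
w = g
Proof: From y = w and g | y, g | w. n = x and n | g, therefore x | g. Since w | x, w | g. g | w, so g = w. Then w = g.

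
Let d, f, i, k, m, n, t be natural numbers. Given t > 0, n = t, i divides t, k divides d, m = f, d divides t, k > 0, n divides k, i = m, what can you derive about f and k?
f ≤ k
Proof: i = m and m = f, thus i = f. Since n = t and n divides k, t divides k. Since k > 0, t ≤ k. k divides d and d divides t, thus k divides t. Since t > 0, k ≤ t. Because t ≤ k, t = k. Since i divides t, i divides k. k > 0, so i ≤ k. i = f, so f ≤ k.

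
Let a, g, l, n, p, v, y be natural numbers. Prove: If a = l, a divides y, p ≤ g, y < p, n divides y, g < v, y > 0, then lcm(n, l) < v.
From a = l and a divides y, l divides y. n divides y, so lcm(n, l) divides y. Because y > 0, lcm(n, l) ≤ y. Since y < p and p ≤ g, y < g. Since lcm(n, l) ≤ y, lcm(n, l) < g. Since g < v, lcm(n, l) < v.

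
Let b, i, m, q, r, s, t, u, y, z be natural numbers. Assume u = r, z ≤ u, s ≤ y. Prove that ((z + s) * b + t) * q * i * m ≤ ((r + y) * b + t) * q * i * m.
u = r and z ≤ u, thus z ≤ r. s ≤ y, so z + s ≤ r + y. Then (z + s) * b ≤ (r + y) * b. Then (z + s) * b + t ≤ (r + y) * b + t. Then ((z + s) * b + t) * q ≤ ((r + y) * b + t) * q. Then ((z + s) * b + t) * q * i ≤ ((r + y) * b + t) * q * i. Then ((z + s) * b + t) * q * i * m ≤ ((r + y) * b + t) * q * i * m.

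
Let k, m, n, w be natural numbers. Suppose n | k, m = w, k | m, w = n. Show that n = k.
m = w and k | m, thus k | w. Since w = n, k | n. Since n | k, n = k.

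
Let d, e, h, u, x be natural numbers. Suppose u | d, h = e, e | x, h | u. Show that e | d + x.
h | u and u | d, so h | d. Since h = e, e | d. e | x, so e | d + x.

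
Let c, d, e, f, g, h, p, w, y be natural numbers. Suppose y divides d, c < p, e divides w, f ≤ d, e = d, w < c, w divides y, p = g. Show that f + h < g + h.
e = d and e divides w, hence d divides w. w divides y and y divides d, thus w divides d. Since d divides w, d = w. f ≤ d, so f ≤ w. p = g and c < p, thus c < g. Since w < c, w < g. f ≤ w, so f < g. Then f + h < g + h.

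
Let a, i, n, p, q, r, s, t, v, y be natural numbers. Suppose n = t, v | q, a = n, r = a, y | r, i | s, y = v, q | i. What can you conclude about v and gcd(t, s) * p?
v | gcd(t, s) * p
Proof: a = n and n = t, hence a = t. Because r = a and y | r, y | a. Because a = t, y | t. From y = v, v | t. Since v | q and q | i, v | i. Since i | s, v | s. Because v | t, v | gcd(t, s). Then v | gcd(t, s) * p.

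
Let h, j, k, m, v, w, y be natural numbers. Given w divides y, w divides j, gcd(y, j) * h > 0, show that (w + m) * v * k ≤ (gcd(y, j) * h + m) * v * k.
Since w divides y and w divides j, w divides gcd(y, j). Then w divides gcd(y, j) * h. Since gcd(y, j) * h > 0, w ≤ gcd(y, j) * h. Then w + m ≤ gcd(y, j) * h + m. By multiplying by a non-negative, (w + m) * v ≤ (gcd(y, j) * h + m) * v. By multiplying by a non-negative, (w + m) * v * k ≤ (gcd(y, j) * h + m) * v * k.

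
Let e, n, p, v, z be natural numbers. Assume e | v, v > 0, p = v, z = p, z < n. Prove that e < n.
e | v and v > 0, therefore e ≤ v. z = p and z < n, so p < n. p = v, so v < n. From e ≤ v, e < n.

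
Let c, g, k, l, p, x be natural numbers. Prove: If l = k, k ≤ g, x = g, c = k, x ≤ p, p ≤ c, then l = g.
x ≤ p and p ≤ c, hence x ≤ c. Since c = k, x ≤ k. Since x = g, g ≤ k. k ≤ g, so k = g. l = k, so l = g.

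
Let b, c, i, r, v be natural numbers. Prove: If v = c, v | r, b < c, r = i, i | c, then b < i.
r = i and v | r, therefore v | i. Since v = c, c | i. i | c, so c = i. b < c, so b < i.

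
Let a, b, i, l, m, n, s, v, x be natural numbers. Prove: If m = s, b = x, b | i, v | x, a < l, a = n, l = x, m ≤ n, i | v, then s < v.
b | i and i | v, hence b | v. Because b = x, x | v. v | x, so x = v. Since l = x, l = v. Because m = s and m ≤ n, s ≤ n. a = n and a < l, so n < l. Since s ≤ n, s < l. Since l = v, s < v.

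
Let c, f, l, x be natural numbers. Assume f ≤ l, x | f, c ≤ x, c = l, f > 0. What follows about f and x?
f = x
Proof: Since c = l and c ≤ x, l ≤ x. Since f ≤ l, f ≤ x. x | f and f > 0, hence x ≤ f. Since f ≤ x, f = x.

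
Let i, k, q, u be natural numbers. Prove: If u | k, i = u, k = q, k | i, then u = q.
i = u and k | i, thus k | u. u | k, so u = k. Since k = q, u = q.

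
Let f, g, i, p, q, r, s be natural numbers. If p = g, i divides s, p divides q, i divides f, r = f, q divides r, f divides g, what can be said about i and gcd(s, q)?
i divides gcd(s, q)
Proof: Since p = g and p divides q, g divides q. Since f divides g, f divides q. Because r = f and q divides r, q divides f. Since f divides q, f = q. Since i divides f, i divides q. i divides s, so i divides gcd(s, q).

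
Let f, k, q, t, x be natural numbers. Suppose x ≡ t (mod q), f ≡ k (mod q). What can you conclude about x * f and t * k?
x * f ≡ t * k (mod q)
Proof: x ≡ t (mod q) and f ≡ k (mod q). By multiplying congruences, x * f ≡ t * k (mod q).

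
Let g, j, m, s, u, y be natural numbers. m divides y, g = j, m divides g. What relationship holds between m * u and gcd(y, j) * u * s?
m * u divides gcd(y, j) * u * s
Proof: Because g = j and m divides g, m divides j. From m divides y, m divides gcd(y, j). Then m * u divides gcd(y, j) * u. Then m * u divides gcd(y, j) * u * s.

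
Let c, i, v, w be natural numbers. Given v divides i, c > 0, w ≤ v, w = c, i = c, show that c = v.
From i = c and v divides i, v divides c. c > 0, so v ≤ c. Because w = c and w ≤ v, c ≤ v. Since v ≤ c, v = c. Then c = v.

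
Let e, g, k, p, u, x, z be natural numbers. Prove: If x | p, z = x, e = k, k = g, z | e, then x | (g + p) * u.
e = k and k = g, so e = g. Since z | e, z | g. Since z = x, x | g. Since x | p, x | g + p. Then x | (g + p) * u.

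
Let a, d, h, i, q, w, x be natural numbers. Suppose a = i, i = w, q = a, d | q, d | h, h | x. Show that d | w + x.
From a = i and i = w, a = w. q = a and d | q, thus d | a. Since a = w, d | w. d | h and h | x, therefore d | x. d | w, so d | w + x.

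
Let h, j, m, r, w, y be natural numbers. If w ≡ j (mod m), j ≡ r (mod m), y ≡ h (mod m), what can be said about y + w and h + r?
y + w ≡ h + r (mod m)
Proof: Since w ≡ j (mod m) and j ≡ r (mod m), w ≡ r (mod m). Since y ≡ h (mod m), y + w ≡ h + r (mod m).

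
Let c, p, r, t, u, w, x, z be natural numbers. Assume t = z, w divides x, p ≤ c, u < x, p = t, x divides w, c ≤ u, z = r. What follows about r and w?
r < w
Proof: p = t and t = z, thus p = z. Because z = r, p = r. x divides w and w divides x, so x = w. p ≤ c and c ≤ u, so p ≤ u. From u < x, p < x. Because x = w, p < w. Since p = r, r < w.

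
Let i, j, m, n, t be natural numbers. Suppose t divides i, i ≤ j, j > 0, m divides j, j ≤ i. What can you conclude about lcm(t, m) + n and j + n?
lcm(t, m) + n ≤ j + n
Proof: i ≤ j and j ≤ i, therefore i = j. t divides i, so t divides j. Because m divides j, lcm(t, m) divides j. j > 0, so lcm(t, m) ≤ j. Then lcm(t, m) + n ≤ j + n.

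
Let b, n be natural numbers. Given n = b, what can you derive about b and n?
b = n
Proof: n = b. By symmetry, b = n.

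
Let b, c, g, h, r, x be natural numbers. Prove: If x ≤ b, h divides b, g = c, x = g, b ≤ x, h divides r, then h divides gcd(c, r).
b ≤ x and x ≤ b, hence b = x. Since x = g, b = g. g = c, so b = c. Since h divides b, h divides c. Since h divides r, h divides gcd(c, r).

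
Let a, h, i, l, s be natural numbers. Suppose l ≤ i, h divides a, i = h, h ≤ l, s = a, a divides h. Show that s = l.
a divides h and h divides a, therefore a = h. Since s = a, s = h. i = h and l ≤ i, hence l ≤ h. h ≤ l, so h = l. s = h, so s = l.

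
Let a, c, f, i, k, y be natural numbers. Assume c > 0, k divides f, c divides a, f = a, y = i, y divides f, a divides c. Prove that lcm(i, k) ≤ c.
From a divides c and c divides a, a = c. Because f = a, f = c. From y = i and y divides f, i divides f. Since k divides f, lcm(i, k) divides f. Since f = c, lcm(i, k) divides c. c > 0, so lcm(i, k) ≤ c.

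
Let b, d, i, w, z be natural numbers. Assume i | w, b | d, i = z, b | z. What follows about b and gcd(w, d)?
b | gcd(w, d)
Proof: i = z and i | w, therefore z | w. Because b | z, b | w. From b | d, b | gcd(w, d).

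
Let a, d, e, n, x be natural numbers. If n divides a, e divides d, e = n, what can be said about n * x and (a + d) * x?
n * x divides (a + d) * x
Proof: e = n and e divides d, hence n divides d. From n divides a, n divides a + d. Then n * x divides (a + d) * x.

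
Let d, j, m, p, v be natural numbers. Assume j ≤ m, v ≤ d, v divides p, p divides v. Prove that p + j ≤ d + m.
v divides p and p divides v, hence v = p. From v ≤ d, p ≤ d. j ≤ m, so p + j ≤ d + m.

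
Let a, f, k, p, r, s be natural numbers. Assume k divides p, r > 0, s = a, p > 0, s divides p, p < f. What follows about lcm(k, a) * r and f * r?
lcm(k, a) * r < f * r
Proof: s = a and s divides p, thus a divides p. Since k divides p, lcm(k, a) divides p. Since p > 0, lcm(k, a) ≤ p. Because p < f, lcm(k, a) < f. Since r > 0, by multiplying by a positive, lcm(k, a) * r < f * r.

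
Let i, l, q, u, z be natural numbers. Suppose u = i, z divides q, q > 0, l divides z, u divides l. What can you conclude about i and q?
i ≤ q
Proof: u divides l and l divides z, hence u divides z. Since z divides q, u divides q. From q > 0, u ≤ q. Because u = i, i ≤ q.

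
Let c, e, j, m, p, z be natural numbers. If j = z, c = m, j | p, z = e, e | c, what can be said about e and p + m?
e | p + m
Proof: j = z and j | p, so z | p. From z = e, e | p. From c = m and e | c, e | m. e | p, so e | p + m.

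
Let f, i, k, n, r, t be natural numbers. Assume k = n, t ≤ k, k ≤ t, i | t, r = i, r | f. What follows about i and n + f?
i | n + f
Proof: From t ≤ k and k ≤ t, t = k. Since i | t, i | k. k = n, so i | n. Because r = i and r | f, i | f. i | n, so i | n + f.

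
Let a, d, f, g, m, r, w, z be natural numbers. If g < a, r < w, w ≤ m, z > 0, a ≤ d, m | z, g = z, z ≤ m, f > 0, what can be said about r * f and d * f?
r * f < d * f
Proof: m | z and z > 0, thus m ≤ z. Since z ≤ m, z = m. g = z and g < a, thus z < a. Since a ≤ d, z < d. z = m, so m < d. Since w ≤ m, w < d. Since r < w, r < d. f > 0, so r * f < d * f.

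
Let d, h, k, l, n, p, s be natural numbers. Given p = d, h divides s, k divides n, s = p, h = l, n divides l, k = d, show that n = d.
s = p and p = d, therefore s = d. Because h divides s, h divides d. Since h = l, l divides d. n divides l, so n divides d. Because k = d and k divides n, d divides n. Since n divides d, n = d.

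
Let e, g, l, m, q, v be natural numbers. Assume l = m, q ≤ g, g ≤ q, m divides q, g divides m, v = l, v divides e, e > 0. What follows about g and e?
g ≤ e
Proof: q ≤ g and g ≤ q, so q = g. m divides q, so m divides g. From g divides m, m = g. l = m, so l = g. v = l and v divides e, thus l divides e. l = g, so g divides e. e > 0, so g ≤ e.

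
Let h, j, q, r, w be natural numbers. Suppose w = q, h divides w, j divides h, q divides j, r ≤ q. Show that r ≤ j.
w = q and h divides w, thus h divides q. Since j divides h, j divides q. q divides j, so q = j. r ≤ q, so r ≤ j.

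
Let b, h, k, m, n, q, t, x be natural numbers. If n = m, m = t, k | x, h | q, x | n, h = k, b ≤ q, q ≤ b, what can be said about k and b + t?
k | b + t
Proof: q ≤ b and b ≤ q, so q = b. Because h = k and h | q, k | q. Since q = b, k | b. n = m and m = t, thus n = t. x | n, so x | t. From k | x, k | t. k | b, so k | b + t.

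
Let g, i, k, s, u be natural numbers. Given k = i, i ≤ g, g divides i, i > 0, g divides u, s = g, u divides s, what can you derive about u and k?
u = k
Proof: g divides i and i > 0, hence g ≤ i. i ≤ g, so i = g. Since k = i, k = g. Since s = g and u divides s, u divides g. Since g divides u, g = u. Since k = g, k = u. Then u = k.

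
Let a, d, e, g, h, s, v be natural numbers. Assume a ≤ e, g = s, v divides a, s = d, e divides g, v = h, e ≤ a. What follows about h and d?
h divides d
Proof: g = s and s = d, hence g = d. a ≤ e and e ≤ a, therefore a = e. Since v divides a, v divides e. e divides g, so v divides g. Since g = d, v divides d. From v = h, h divides d.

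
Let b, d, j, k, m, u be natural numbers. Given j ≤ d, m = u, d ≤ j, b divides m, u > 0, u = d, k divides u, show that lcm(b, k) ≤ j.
From d ≤ j and j ≤ d, d = j. Since u = d, u = j. From m = u and b divides m, b divides u. k divides u, so lcm(b, k) divides u. Since u > 0, lcm(b, k) ≤ u. Since u = j, lcm(b, k) ≤ j.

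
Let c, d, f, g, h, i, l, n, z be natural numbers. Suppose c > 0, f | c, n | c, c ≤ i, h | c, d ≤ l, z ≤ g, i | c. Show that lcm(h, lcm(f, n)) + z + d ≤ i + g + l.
Since i | c and c > 0, i ≤ c. c ≤ i, so c = i. From f | c and n | c, lcm(f, n) | c. h | c, so lcm(h, lcm(f, n)) | c. From c > 0, lcm(h, lcm(f, n)) ≤ c. From c = i, lcm(h, lcm(f, n)) ≤ i. z ≤ g and d ≤ l, thus z + d ≤ g + l. Since lcm(h, lcm(f, n)) ≤ i, lcm(h, lcm(f, n)) + z + d ≤ i + g + l.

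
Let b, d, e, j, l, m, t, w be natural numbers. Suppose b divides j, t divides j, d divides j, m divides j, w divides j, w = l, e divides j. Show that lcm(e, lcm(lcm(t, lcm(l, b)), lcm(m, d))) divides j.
w = l and w divides j, therefore l divides j. b divides j, so lcm(l, b) divides j. t divides j, so lcm(t, lcm(l, b)) divides j. Since m divides j and d divides j, lcm(m, d) divides j. Because lcm(t, lcm(l, b)) divides j, lcm(lcm(t, lcm(l, b)), lcm(m, d)) divides j. From e divides j, lcm(e, lcm(lcm(t, lcm(l, b)), lcm(m, d))) divides j.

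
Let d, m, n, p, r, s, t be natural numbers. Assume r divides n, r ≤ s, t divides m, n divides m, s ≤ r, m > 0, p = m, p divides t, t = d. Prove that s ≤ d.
Because p = m and p divides t, m divides t. Since t divides m, m = t. t = d, so m = d. r ≤ s and s ≤ r, thus r = s. Since r divides n, s divides n. n divides m, so s divides m. Since m > 0, s ≤ m. Since m = d, s ≤ d.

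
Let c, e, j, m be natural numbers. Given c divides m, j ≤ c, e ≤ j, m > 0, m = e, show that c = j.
Since c divides m and m > 0, c ≤ m. Since m = e, c ≤ e. e ≤ j, so c ≤ j. Since j ≤ c, c = j.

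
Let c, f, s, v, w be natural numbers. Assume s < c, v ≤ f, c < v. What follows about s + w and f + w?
s + w < f + w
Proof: c < v and v ≤ f, thus c < f. s < c, so s < f. Then s + w < f + w.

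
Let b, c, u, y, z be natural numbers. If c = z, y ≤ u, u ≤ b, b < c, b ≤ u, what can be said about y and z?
y < z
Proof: b ≤ u and u ≤ b, hence b = u. Since b < c, u < c. c = z, so u < z. y ≤ u, so y < z.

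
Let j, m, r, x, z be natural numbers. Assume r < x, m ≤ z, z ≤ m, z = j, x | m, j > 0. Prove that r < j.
m ≤ z and z ≤ m, therefore m = z. z = j, so m = j. Since x | m, x | j. From j > 0, x ≤ j. Since r < x, r < j.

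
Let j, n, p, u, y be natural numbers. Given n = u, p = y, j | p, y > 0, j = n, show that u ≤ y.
Because j = n and n = u, j = u. p = y and j | p, therefore j | y. From j = u, u | y. y > 0, so u ≤ y.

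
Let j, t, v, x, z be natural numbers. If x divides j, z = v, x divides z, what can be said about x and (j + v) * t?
x divides (j + v) * t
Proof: z = v and x divides z, thus x divides v. x divides j, so x divides j + v. Then x divides (j + v) * t.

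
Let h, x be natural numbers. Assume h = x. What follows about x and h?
x = h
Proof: Because h = x, by symmetry, x = h.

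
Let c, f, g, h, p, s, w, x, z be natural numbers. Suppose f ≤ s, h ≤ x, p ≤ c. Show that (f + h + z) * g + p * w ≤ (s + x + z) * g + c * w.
f ≤ s and h ≤ x, thus f + h ≤ s + x. Then f + h + z ≤ s + x + z. By multiplying by a non-negative, (f + h + z) * g ≤ (s + x + z) * g. p ≤ c. By multiplying by a non-negative, p * w ≤ c * w. Since (f + h + z) * g ≤ (s + x + z) * g, (f + h + z) * g + p * w ≤ (s + x + z) * g + c * w.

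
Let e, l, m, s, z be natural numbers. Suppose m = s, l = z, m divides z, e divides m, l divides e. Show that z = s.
Since l = z and l divides e, z divides e. e divides m, so z divides m. From m divides z, z = m. Since m = s, z = s.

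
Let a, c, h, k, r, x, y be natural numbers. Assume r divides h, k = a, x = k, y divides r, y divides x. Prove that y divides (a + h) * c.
x = k and y divides x, therefore y divides k. Since k = a, y divides a. y divides r and r divides h, therefore y divides h. Since y divides a, y divides a + h. Then y divides (a + h) * c.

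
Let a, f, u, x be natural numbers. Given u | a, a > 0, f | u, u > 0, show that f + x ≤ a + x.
Because f | u and u > 0, f ≤ u. Since u | a and a > 0, u ≤ a. Since f ≤ u, f ≤ a. Then f + x ≤ a + x.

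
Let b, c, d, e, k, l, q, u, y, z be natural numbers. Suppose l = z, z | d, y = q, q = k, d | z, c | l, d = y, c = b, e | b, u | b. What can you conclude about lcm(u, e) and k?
lcm(u, e) | k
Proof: Since u | b and e | b, lcm(u, e) | b. z | d and d | z, thus z = d. l = z, so l = d. d = y, so l = y. c = b and c | l, thus b | l. l = y, so b | y. Since y = q, b | q. q = k, so b | k. lcm(u, e) | b, so lcm(u, e) | k.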